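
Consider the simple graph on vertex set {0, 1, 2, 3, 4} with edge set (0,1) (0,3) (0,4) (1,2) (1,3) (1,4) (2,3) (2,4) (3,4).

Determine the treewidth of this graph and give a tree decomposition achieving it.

Each bag holds 4 vertices, so the decomposition has width 3, which upper-bounds the treewidth. Conversely, {0, 1, 3, 4} is a clique of size 4, and the vertices of any clique must share a bag in every tree decomposition; so some bag has ≥ 4 vertices and tw(G) ≥ 3. The upper and lower bounds meet at 3, so that is the treewidth.

Treewidth 3.
One optimal decomposition is:
Bags: B1 = {1, 2, 3, 4}  B2 = {0, 1, 3, 4}
Tree: B1–B2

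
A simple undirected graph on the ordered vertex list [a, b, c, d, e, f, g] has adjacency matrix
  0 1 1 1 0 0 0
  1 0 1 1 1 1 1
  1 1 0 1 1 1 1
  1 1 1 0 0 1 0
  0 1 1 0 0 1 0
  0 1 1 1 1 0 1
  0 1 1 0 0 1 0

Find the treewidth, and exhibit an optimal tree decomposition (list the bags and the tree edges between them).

The largest bag has 4 vertices, giving width 3; this decomposition certifies tw(G) ≤ 3. On the other hand G contains the 4-clique {a, b, c, d}. A clique must lie in a single bag of any decomposition, so no decomposition can have width below 3. Combining the bounds, tw(G) = 3.

Treewidth 3.
One such decomposition:
Bags: B1 = {b, c, e, f}  B2 = {b, c, d, f}  B3 = {b, c, f, g}  B4 = {a, b, c, d}
Tree: B1–B2, B1–B3, B2–B4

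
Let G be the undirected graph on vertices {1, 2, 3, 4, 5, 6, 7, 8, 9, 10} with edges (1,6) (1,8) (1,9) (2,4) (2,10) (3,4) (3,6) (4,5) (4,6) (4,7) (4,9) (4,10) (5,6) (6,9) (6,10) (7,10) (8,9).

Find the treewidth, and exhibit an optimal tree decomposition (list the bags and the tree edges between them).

Every bag has size at most 3, so the width is 3 − 1 = 2 and tw(G) ≤ 2. Conversely, {1, 8, 9} is a clique of size 3, and the vertices of any clique must share a bag in every tree decomposition; so some bag has ≥ 3 vertices and tw(G) ≥ 2. Hence tw(G) = 2 exactly.

Treewidth 2.
Bags: B1 = {1, 6, 9}  B2 = {4, 6, 9}  B3 = {4, 6, 10}  B4 = {3, 4, 6}  B5 = {4, 7, 10}  B6 = {4, 5, 6}  B7 = {1, 8, 9}  B8 = {2, 4, 10}
Tree: B1–B2, B2–B3, B2–B4, B3–B5, B3–B6, B1–B7, B3–B8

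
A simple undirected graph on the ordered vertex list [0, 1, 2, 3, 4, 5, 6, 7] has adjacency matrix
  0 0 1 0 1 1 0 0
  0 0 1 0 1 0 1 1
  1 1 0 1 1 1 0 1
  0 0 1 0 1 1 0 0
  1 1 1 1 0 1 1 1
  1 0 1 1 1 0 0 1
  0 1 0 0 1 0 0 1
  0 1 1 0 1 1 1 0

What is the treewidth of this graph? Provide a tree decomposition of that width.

Each bag holds 4 vertices, so the decomposition has width 3, which upper-bounds the treewidth. Conversely, {1, 2, 4, 7} is a clique of size 4, and the vertices of any clique must share a bag in every tree decomposition; so some bag has ≥ 4 vertices and tw(G) ≥ 3. The upper and lower bounds meet at 3, so that is the treewidth.

Treewidth 3.
One optimal decomposition is:
Bags: B1 = {0, 2, 4, 5}  B2 = {2, 4, 5, 7}  B3 = {1, 2, 4, 7}  B4 = {1, 4, 6, 7}  B5 = {2, 3, 4, 5}
Tree: B1–B2, B2–B3, B3–B4, B1–B5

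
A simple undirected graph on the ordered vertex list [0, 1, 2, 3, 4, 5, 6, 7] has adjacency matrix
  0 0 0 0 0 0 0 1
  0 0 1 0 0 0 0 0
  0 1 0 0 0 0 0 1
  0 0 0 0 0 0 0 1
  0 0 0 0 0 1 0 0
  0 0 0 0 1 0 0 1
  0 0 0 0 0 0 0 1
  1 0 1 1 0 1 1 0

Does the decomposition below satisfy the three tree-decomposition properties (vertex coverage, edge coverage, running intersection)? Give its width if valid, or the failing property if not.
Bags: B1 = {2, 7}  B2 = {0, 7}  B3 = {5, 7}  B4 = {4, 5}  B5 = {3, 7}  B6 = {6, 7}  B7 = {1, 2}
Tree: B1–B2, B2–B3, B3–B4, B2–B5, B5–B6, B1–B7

Every vertex of G appears in some bag (union = {0, 1, 2, 3, 4, 5, 6, 7}); every edge is covered by a bag; and for each vertex v the set of bags containing v is connected in the bag tree. The decomposition is therefore valid. The largest bag has 2 vertices, so the width is 1.

Yes; width 1.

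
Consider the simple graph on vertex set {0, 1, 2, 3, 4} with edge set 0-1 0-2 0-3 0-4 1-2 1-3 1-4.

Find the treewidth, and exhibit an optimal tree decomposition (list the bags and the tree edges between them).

Treewidth 2.
Bags: B1 = {0, 1, 2}  B2 = {0, 1, 3}  B3 = {0, 1, 4}
Tree: B1–B2, B1–B3

Every bag has size at most 3, so the width is 3 − 1 = 2 and tw(G) ≤ 2. On the other hand G contains the 3-clique {0, 1, 2}. A clique must lie in a single bag of any decomposition, so no decomposition can have width below 2. Hence tw(G) = 2 exactly.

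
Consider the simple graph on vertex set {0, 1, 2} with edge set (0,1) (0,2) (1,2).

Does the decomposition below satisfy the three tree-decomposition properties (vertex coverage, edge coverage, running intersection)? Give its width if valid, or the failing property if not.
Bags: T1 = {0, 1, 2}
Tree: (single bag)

Yes; width 2.

Every vertex of G appears in some bag (union = {0, 1, 2}); every edge is covered by a bag; and for each vertex v the set of bags containing v is connected in the bag tree. The decomposition is therefore valid. The largest bag has 3 vertices, so the width is 2.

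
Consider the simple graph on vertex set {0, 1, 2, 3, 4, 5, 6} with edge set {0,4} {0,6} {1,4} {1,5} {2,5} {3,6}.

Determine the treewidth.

A width-1 tree decomposition is:
Bags: B1 = {2, 5}  B2 = {1, 5}  B3 = {1, 4}  B4 = {0, 4}  B5 = {0, 6}  B6 = {3, 6}
Tree: B1–B2, B2–B3, B3–B4, B4–B5, B5–B6
Each bag holds 2 vertices, so the decomposition has width 1, which upper-bounds the treewidth. Any graph with an edge has treewidth ≥ 1, and G has the edge 2–5. Hence tw(G) = 1 exactly.

1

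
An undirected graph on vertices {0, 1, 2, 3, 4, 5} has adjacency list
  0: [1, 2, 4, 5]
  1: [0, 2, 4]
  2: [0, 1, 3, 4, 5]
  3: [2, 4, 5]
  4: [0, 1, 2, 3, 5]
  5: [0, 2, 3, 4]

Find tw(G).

3

A width-3 tree decomposition is:
Bags: B1 = {0, 2, 4, 5}  B2 = {2, 3, 4, 5}  B3 = {0, 1, 2, 4}
Tree: B1–B2, B1–B3
The largest bag has 4 vertices, giving width 3; this decomposition certifies tw(G) ≤ 3. On the other hand G contains the 4-clique {0, 1, 2, 4}. A clique must lie in a single bag of any decomposition, so no decomposition can have width below 3. The upper and lower bounds meet at 3, so that is the treewidth.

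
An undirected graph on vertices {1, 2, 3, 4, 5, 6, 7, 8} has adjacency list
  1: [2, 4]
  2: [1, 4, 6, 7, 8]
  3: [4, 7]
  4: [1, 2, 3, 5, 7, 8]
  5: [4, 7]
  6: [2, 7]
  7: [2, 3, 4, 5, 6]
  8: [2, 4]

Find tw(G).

A width-2 tree decomposition is:
Bags: B1 = {2, 4, 8}  B2 = {2, 4, 7}  B3 = {1, 2, 4}  B4 = {3, 4, 7}  B5 = {2, 6, 7}  B6 = {4, 5, 7}
Tree: B1–B2, B1–B3, B2–B4, B2–B5, B4–B6
Every bag has size at most 3, so the width is 3 − 1 = 2 and tw(G) ≤ 2. On the other hand G contains the 3-clique {2, 4, 8}. A clique must lie in a single bag of any decomposition, so no decomposition can have width below 2. Hence tw(G) = 2 exactly.

2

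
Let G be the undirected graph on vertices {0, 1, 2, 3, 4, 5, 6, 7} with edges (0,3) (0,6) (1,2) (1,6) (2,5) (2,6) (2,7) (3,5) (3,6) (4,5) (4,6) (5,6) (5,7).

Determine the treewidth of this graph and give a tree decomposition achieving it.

Each bag holds 3 vertices, so the decomposition has width 2, which upper-bounds the treewidth. For the lower bound, the 3 vertices {0, 3, 6} are pairwise adjacent, and any tree decomposition puts a clique entirely inside one bag — forcing width ≥ 2. Therefore the treewidth is 2.

Treewidth 2.
One such decomposition:
Bags: B1 = {3, 5, 6}  B2 = {2, 5, 6}  B3 = {0, 3, 6}  B4 = {2, 5, 7}  B5 = {4, 5, 6}  B6 = {1, 2, 6}
Tree: B1–B2, B1–B3, B2–B4, B2–B5, B2–B6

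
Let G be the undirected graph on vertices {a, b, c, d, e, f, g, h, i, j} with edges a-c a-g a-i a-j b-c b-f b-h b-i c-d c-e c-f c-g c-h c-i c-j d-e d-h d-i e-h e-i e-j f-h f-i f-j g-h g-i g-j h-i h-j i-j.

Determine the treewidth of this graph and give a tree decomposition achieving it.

Treewidth 4.
One such decomposition:
Bags: B1 = {c, e, h, i, j}  B2 = {c, f, h, i, j}  B3 = {b, c, f, h, i}  B4 = {c, g, h, i, j}  B5 = {a, c, g, i, j}  B6 = {c, d, e, h, i}
Tree: B1–B2, B2–B3, B2–B4, B4–B5, B1–B6

Each bag holds 5 vertices, so the decomposition has width 4, which upper-bounds the treewidth. On the other hand G contains the 5-clique {c, d, e, h, i}. A clique must lie in a single bag of any decomposition, so no decomposition can have width below 4. The upper and lower bounds meet at 4, so that is the treewidth.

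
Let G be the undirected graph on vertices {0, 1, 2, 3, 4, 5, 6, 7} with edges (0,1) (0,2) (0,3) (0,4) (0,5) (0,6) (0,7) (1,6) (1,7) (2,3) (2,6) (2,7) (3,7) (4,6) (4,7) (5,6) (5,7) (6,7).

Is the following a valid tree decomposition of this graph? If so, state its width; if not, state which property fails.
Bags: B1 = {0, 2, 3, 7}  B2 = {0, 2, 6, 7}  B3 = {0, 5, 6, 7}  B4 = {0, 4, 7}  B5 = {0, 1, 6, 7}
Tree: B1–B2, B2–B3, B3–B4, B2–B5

No — edge (6,4) lies in no bag.

A tree decomposition must satisfy three properties: every vertex lies in some bag; for every edge, both endpoints lie together in some bag; and for every vertex, the bags containing it form a connected subtree. Here edge (6,4) lies in no bag, so the decomposition is invalid.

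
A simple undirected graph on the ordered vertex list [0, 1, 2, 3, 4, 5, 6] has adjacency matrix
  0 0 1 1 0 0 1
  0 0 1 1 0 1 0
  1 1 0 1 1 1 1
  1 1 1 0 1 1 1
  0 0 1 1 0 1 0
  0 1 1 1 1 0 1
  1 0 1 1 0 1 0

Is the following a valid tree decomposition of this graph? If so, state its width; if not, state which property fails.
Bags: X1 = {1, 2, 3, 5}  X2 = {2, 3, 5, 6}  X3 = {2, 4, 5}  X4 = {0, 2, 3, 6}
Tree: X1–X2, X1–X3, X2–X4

A tree decomposition must satisfy three properties: every vertex lies in some bag; for every edge, both endpoints lie together in some bag; and for every vertex, the bags containing it form a connected subtree. Here edge (3,4) lies in no bag, so the decomposition is invalid.

No — edge (3,4) lies in no bag.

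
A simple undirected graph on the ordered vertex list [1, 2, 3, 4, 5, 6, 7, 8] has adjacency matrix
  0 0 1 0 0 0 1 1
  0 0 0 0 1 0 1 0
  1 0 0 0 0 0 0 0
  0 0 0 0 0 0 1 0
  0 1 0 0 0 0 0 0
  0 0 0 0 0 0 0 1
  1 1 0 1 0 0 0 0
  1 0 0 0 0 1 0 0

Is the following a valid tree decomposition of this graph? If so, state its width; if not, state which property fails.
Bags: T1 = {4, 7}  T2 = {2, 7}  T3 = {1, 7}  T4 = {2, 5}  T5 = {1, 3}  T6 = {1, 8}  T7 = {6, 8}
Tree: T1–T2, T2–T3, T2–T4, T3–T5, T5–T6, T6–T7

Vertex coverage: the bags together contain {1, 2, 3, 4, 5, 6, 7, 8}, the full vertex set. Edge coverage: each edge of G has both endpoints in at least one bag. Running intersection: for every vertex, the bags containing it form a connected subtree. All three properties hold, so this is a valid tree decomposition of width max|bag| − 1 = 1, and hence tw(G) ≤ 1.

Yes; width 1.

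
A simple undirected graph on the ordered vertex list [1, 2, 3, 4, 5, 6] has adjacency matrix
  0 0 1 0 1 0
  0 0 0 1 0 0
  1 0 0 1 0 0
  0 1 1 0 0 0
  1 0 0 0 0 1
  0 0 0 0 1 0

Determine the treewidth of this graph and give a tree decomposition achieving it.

Every bag has size at most 2, so the width is 2 − 1 = 1 and tw(G) ≤ 1. Since G has at least one edge (e.g. 6–5), it is not an edgeless graph, so tw(G) ≥ 1. Hence tw(G) = 1 exactly.

Treewidth 1.
Bags: B1 = {5, 6}  B2 = {1, 5}  B3 = {1, 3}  B4 = {3, 4}  B5 = {2, 4}
Tree: B1–B2, B2–B3, B3–B4, B4–B5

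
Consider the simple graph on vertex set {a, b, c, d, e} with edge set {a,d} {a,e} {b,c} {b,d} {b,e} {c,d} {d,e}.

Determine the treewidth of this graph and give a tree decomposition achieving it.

Treewidth 2.
One such decomposition:
Bags: B1 = {a, d, e}  B2 = {b, d, e}  B3 = {b, c, d}
Tree: B1–B2, B2–B3

The largest bag has 3 vertices, giving width 2; this decomposition certifies tw(G) ≤ 2. For the lower bound, the 3 vertices {a, d, e} are pairwise adjacent, and any tree decomposition puts a clique entirely inside one bag — forcing width ≥ 2. Therefore the treewidth is 2.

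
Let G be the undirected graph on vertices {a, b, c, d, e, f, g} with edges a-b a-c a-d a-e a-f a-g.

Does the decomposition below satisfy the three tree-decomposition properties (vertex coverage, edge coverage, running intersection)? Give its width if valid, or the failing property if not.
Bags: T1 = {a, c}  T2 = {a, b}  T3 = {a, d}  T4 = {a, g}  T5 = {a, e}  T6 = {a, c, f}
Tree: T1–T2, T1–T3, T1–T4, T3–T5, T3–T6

No — bags containing vertex c are not connected in the tree.

A tree decomposition must satisfy three properties: every vertex lies in some bag; for every edge, both endpoints lie together in some bag; and for every vertex, the bags containing it form a connected subtree. Here bags containing vertex c are not connected in the tree, so the decomposition is invalid.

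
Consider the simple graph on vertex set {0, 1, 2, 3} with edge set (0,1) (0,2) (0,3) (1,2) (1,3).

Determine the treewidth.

2

A width-2 tree decomposition is:
Bags: B1 = {0, 1, 2}  B2 = {0, 1, 3}
Tree: B1–B2
Every bag has size at most 3, so the width is 3 − 1 = 2 and tw(G) ≤ 2. On the other hand G contains the 3-clique {0, 1, 2}. A clique must lie in a single bag of any decomposition, so no decomposition can have width below 2. Hence tw(G) = 2 exactly.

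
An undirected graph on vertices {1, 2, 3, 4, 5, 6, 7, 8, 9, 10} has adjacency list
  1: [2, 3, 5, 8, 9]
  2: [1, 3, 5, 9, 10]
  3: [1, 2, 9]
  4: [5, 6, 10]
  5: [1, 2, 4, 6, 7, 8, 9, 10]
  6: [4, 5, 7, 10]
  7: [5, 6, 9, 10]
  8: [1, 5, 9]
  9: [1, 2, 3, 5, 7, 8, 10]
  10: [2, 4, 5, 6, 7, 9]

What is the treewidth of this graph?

3

A width-3 tree decomposition is:
Bags: B1 = {2, 5, 9, 10}  B2 = {1, 2, 5, 9}  B3 = {5, 7, 9, 10}  B4 = {5, 6, 7, 10}  B5 = {4, 5, 6, 10}  B6 = {1, 2, 3, 9}  B7 = {1, 5, 8, 9}
Tree: B1–B2, B1–B3, B3–B4, B4–B5, B2–B6, B2–B7
Each bag holds 4 vertices, so the decomposition has width 3, which upper-bounds the treewidth. Conversely, {1, 2, 3, 9} is a clique of size 4, and the vertices of any clique must share a bag in every tree decomposition; so some bag has ≥ 4 vertices and tw(G) ≥ 3. Therefore the treewidth is 3.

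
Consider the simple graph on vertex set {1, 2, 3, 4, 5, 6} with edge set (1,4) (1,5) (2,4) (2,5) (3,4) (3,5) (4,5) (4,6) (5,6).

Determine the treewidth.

2

A width-2 tree decomposition is:
Bags: B1 = {1, 4, 5}  B2 = {4, 5, 6}  B3 = {2, 4, 5}  B4 = {3, 4, 5}
Tree: B1–B2, B2–B3, B2–B4
Every bag has size at most 3, so the width is 3 − 1 = 2 and tw(G) ≤ 2. Conversely, {1, 4, 5} is a clique of size 3, and the vertices of any clique must share a bag in every tree decomposition; so some bag has ≥ 3 vertices and tw(G) ≥ 2. Combining the bounds, tw(G) = 2.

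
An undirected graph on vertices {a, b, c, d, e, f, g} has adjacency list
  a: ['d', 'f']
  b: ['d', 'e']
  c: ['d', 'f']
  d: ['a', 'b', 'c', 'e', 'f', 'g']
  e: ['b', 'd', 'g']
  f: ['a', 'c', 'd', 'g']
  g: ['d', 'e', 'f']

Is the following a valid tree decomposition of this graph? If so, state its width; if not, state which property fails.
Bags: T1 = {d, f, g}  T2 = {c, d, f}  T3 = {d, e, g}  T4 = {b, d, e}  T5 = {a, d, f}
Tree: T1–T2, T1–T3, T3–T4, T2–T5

Checking the three conditions: (i) the bags cover all of {a, b, c, d, e, f, g}; (ii) for each edge, some bag contains both endpoints; (iii) the bags containing any fixed vertex form a subtree. All hold, so the decomposition is valid with width 3 − 1 = 2.

Yes; width 2.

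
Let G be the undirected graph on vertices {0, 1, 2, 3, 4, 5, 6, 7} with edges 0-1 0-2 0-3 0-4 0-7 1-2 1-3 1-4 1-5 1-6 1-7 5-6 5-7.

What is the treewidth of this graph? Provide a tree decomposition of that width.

The largest bag has 3 vertices, giving width 2; this decomposition certifies tw(G) ≤ 2. On the other hand G contains the 3-clique {0, 1, 2}. A clique must lie in a single bag of any decomposition, so no decomposition can have width below 2. Therefore the treewidth is 2.

Treewidth 2.
One optimal decomposition is:
Bags: B1 = {0, 1, 7}  B2 = {0, 1, 3}  B3 = {0, 1, 4}  B4 = {1, 5, 7}  B5 = {0, 1, 2}  B6 = {1, 5, 6}
Tree: B1–B2, B1–B3, B1–B4, B1–B5, B4–B6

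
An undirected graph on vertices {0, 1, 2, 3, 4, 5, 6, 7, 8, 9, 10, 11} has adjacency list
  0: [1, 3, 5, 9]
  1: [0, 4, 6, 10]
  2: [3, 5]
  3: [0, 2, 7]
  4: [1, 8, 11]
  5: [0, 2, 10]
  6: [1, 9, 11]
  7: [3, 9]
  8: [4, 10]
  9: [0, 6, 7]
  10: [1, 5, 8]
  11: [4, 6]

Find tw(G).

3

A width-3 tree decomposition is:
Bags: B1 = {4, 6, 8, 11}  B2 = {1, 4, 6, 8}  B3 = {1, 6, 8, 10}  B4 = {1, 6, 9, 10}  B5 = {0, 1, 9, 10}  B6 = {0, 5, 9, 10}  B7 = {0, 5, 7, 9}  B8 = {0, 3, 5, 7}  B9 = {2, 3, 5, 7}
Tree: B1–B2, B2–B3, B3–B4, B4–B5, B5–B6, B6–B7, B7–B8, B8–B9
Every bag has size at most 4, so the width is 4 − 1 = 3 and tw(G) ≤ 3. For the lower bound: the 4 vertex sets {4,8,11}, {6}, {1}, {0,5,9,10} are disjoint, each induces a connected subgraph, and every pair is joined by at least one edge of G. Contracting each set to a single vertex therefore yields K_{4} as a minor, and since treewidth is minor-monotone, tw(G) ≥ tw(K_{4}) = 3. The upper and lower bounds meet at 3, so that is the treewidth.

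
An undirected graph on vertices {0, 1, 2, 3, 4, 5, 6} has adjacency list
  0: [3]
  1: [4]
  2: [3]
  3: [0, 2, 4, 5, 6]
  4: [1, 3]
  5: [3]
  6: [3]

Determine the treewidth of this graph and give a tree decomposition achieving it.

The largest bag has 2 vertices, giving width 1; this decomposition certifies tw(G) ≤ 1. G has an edge, so its treewidth is at least 1. Therefore the treewidth is 1.

Treewidth 1.
One optimal decomposition is:
Bags: B1 = {0, 3}  B2 = {2, 3}  B3 = {3, 5}  B4 = {3, 6}  B5 = {3, 4}  B6 = {1, 4}
Tree: B1–B2, B2–B3, B1–B4, B3–B5, B5–B6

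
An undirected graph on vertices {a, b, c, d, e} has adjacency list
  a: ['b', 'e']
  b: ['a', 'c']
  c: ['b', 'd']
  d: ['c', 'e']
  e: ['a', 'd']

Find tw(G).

A width-2 tree decomposition is:
Bags: B1 = {b, c, d}  B2 = {b, d, e}  B3 = {a, b, e}
Tree: B1–B2, B2–B3
The largest bag has 3 vertices, giving width 2; this decomposition certifies tw(G) ≤ 2. Since b–c–d–e–a–b is a cycle in G, G is not acyclic. Forests are exactly the graphs of treewidth ≤ 1, so tw(G) ≥ 2. Hence tw(G) = 2 exactly.

2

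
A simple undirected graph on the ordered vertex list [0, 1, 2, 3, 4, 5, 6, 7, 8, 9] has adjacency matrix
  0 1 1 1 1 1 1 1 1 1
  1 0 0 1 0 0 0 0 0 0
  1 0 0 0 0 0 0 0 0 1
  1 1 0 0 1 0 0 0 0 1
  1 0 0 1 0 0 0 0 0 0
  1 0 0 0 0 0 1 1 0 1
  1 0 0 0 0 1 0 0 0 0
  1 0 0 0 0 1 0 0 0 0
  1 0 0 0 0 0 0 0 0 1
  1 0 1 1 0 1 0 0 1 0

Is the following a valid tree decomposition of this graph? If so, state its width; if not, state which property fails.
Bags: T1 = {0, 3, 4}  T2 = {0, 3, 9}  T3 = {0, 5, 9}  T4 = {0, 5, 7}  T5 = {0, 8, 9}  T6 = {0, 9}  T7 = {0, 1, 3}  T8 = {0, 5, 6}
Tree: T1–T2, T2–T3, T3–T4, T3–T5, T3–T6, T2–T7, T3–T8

No — vertex 2 appears in no bag.

A tree decomposition must satisfy three properties: every vertex lies in some bag; for every edge, both endpoints lie together in some bag; and for every vertex, the bags containing it form a connected subtree. Here vertex 2 appears in no bag, so the decomposition is invalid.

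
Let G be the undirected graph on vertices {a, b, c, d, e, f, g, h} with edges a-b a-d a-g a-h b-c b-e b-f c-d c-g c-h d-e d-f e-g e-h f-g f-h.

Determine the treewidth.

A width-4 tree decomposition is:
Bags: B1 = {a, b, c, e, f}  B2 = {a, c, e, f, h}  B3 = {a, c, e, f, g}  B4 = {a, c, d, e, f}
Tree: B1–B2, B2–B3, B3–B4
Each bag holds 5 vertices, so the decomposition has width 4, which upper-bounds the treewidth. For the lower bound: the 5 vertex sets {a,b}, {c,h}, {f,g}, {e}, {d} are disjoint, each induces a connected subgraph, and every pair is joined by at least one edge of G. Contracting each set to a single vertex therefore yields K_{5} as a minor, and since treewidth is minor-monotone, tw(G) ≥ tw(K_{5}) = 4. Therefore the treewidth is 4.

4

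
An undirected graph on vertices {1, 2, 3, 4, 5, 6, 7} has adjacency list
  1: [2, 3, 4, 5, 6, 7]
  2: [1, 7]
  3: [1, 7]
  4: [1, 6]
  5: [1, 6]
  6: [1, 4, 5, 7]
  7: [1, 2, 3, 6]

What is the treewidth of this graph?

A width-2 tree decomposition is:
Bags: B1 = {1, 2, 7}  B2 = {1, 3, 7}  B3 = {1, 6, 7}  B4 = {1, 4, 6}  B5 = {1, 5, 6}
Tree: B1–B2, B2–B3, B3–B4, B4–B5
Each bag holds 3 vertices, so the decomposition has width 2, which upper-bounds the treewidth. Conversely, {1, 2, 7} is a clique of size 3, and the vertices of any clique must share a bag in every tree decomposition; so some bag has ≥ 3 vertices and tw(G) ≥ 2. Hence tw(G) = 2 exactly.

2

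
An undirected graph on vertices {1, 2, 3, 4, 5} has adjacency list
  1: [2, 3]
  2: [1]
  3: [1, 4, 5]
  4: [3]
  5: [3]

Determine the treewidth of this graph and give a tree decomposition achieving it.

Each bag holds 2 vertices, so the decomposition has width 1, which upper-bounds the treewidth. Since G has at least one edge (e.g. 3–4), it is not an edgeless graph, so tw(G) ≥ 1. Therefore the treewidth is 1.

Treewidth 1.
One optimal decomposition is:
Bags: B1 = {3, 4}  B2 = {1, 3}  B3 = {3, 5}  B4 = {1, 2}
Tree: B1–B2, B1–B3, B2–B4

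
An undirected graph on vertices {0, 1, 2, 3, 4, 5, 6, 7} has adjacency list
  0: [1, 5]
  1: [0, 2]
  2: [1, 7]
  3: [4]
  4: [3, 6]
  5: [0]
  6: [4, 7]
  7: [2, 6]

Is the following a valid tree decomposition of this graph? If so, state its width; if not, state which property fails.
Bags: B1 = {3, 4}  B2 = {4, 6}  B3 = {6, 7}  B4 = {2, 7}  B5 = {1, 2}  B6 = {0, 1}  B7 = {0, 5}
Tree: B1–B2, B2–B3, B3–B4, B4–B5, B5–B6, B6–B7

Every vertex of G appears in some bag (union = {0, 1, 2, 3, 4, 5, 6, 7}); every edge is covered by a bag; and for each vertex v the set of bags containing v is connected in the bag tree. The decomposition is therefore valid. The largest bag has 2 vertices, so the width is 1.

Yes; width 1.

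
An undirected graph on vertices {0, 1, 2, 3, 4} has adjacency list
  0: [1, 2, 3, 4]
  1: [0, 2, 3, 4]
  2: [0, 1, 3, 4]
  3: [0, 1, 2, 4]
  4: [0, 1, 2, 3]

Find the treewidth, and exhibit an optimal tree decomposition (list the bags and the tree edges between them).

Treewidth 4.
One such decomposition:
Bags: B1 = {0, 1, 2, 3, 4}
Tree: (single bag)

A single bag containing all 5 vertices is trivially a valid decomposition of width 4. On the other hand G contains the 5-clique {0, 1, 2, 3, 4}. A clique must lie in a single bag of any decomposition, so no decomposition can have width below 4. Combining the bounds, tw(G) = 4.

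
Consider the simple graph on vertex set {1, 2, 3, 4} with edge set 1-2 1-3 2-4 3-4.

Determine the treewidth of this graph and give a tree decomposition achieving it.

Each bag holds 3 vertices, so the decomposition has width 2, which upper-bounds the treewidth. Since 3–1–2–4–3 is a cycle in G, G is not acyclic. Forests are exactly the graphs of treewidth ≤ 1, so tw(G) ≥ 2. Combining the bounds, tw(G) = 2.

Treewidth 2.
Bags: B1 = {1, 2, 3}  B2 = {2, 3, 4}
Tree: B1–B2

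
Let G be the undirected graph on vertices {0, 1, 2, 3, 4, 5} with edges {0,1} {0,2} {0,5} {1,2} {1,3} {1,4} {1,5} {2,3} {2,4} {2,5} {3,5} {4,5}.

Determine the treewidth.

A width-3 tree decomposition is:
Bags: B1 = {0, 1, 2, 5}  B2 = {1, 2, 3, 5}  B3 = {1, 2, 4, 5}
Tree: B1–B2, B2–B3
The largest bag has 4 vertices, giving width 3; this decomposition certifies tw(G) ≤ 3. Conversely, {0, 1, 2, 5} is a clique of size 4, and the vertices of any clique must share a bag in every tree decomposition; so some bag has ≥ 4 vertices and tw(G) ≥ 3. Therefore the treewidth is 3.

3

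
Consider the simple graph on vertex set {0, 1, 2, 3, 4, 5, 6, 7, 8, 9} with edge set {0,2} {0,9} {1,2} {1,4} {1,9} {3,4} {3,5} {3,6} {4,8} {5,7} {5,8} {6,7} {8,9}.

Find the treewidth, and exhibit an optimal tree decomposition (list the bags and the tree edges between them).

Every bag has size at most 3, so the width is 3 − 1 = 2 and tw(G) ≤ 2. The edges 6–7–5–3–6 form a cycle, so G is not a tree and its treewidth is at least 2. Therefore the treewidth is 2.

Treewidth 2.
Bags: B1 = {3, 6, 7}  B2 = {3, 5, 7}  B3 = {3, 4, 5}  B4 = {4, 5, 8}  B5 = {1, 4, 8}  B6 = {1, 8, 9}  B7 = {1, 2, 9}  B8 = {0, 2, 9}
Tree: B1–B2, B2–B3, B3–B4, B4–B5, B5–B6, B6–B7, B7–B8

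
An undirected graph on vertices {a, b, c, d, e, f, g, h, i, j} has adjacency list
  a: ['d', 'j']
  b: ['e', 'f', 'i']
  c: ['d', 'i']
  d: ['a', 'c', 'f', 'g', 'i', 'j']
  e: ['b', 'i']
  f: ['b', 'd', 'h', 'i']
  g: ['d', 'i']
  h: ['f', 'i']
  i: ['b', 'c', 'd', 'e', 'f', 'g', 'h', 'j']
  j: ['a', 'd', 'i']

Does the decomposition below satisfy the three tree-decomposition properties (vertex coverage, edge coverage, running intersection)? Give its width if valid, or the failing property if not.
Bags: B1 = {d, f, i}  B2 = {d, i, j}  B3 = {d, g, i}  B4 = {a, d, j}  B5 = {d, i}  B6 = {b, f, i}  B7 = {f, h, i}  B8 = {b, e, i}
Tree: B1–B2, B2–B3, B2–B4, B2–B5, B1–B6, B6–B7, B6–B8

No — vertex c appears in no bag.

A tree decomposition must satisfy three properties: every vertex lies in some bag; for every edge, both endpoints lie together in some bag; and for every vertex, the bags containing it form a connected subtree. Here vertex c appears in no bag, so the decomposition is invalid.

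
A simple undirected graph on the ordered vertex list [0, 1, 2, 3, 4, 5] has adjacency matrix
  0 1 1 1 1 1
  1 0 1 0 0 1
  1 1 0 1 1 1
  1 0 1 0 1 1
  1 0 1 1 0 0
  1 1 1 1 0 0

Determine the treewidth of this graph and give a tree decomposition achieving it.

Treewidth 3.
One optimal decomposition is:
Bags: B1 = {0, 2, 3, 5}  B2 = {0, 1, 2, 5}  B3 = {0, 2, 3, 4}
Tree: B1–B2, B1–B3

The largest bag has 4 vertices, giving width 3; this decomposition certifies tw(G) ≤ 3. For the lower bound, the 4 vertices {0, 1, 2, 5} are pairwise adjacent, and any tree decomposition puts a clique entirely inside one bag — forcing width ≥ 3. Combining the bounds, tw(G) = 3.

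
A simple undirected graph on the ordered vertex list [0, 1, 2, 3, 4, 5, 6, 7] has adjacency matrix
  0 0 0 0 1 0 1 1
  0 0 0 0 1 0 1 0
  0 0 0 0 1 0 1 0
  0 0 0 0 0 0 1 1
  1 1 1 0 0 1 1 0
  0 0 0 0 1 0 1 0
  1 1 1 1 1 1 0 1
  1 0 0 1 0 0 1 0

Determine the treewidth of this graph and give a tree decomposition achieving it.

Each bag holds 3 vertices, so the decomposition has width 2, which upper-bounds the treewidth. Conversely, {3, 6, 7} is a clique of size 3, and the vertices of any clique must share a bag in every tree decomposition; so some bag has ≥ 3 vertices and tw(G) ≥ 2. Therefore the treewidth is 2.

Treewidth 2.
One optimal decomposition is:
Bags: B1 = {0, 6, 7}  B2 = {0, 4, 6}  B3 = {1, 4, 6}  B4 = {3, 6, 7}  B5 = {4, 5, 6}  B6 = {2, 4, 6}
Tree: B1–B2, B2–B3, B1–B4, B2–B5, B3–B6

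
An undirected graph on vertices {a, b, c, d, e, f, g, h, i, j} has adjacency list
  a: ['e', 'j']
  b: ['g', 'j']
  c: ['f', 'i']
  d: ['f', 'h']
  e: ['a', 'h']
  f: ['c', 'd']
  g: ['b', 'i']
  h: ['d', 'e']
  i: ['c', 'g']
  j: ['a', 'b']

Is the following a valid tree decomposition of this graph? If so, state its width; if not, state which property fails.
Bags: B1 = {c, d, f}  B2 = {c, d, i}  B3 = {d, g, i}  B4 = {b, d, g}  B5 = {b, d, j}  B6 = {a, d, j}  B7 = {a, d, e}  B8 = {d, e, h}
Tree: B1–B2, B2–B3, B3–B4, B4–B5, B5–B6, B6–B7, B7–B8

Checking the three conditions: (i) the bags cover all of {a, b, c, d, e, f, g, h, i, j}; (ii) for each edge, some bag contains both endpoints; (iii) the bags containing any fixed vertex form a subtree. All hold, so the decomposition is valid with width 3 − 1 = 2.

Yes; width 2.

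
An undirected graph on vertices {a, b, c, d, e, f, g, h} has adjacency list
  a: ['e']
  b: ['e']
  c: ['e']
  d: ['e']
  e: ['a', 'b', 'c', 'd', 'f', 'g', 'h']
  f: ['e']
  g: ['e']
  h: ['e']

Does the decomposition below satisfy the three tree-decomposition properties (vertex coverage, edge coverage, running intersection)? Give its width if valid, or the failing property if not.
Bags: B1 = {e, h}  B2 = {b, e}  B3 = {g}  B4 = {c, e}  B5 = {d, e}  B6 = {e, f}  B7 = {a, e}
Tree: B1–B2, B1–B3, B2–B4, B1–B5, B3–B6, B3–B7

A tree decomposition must satisfy three properties: every vertex lies in some bag; for every edge, both endpoints lie together in some bag; and for every vertex, the bags containing it form a connected subtree. Here edge (e,g) lies in no bag, so the decomposition is invalid.

No — edge (e,g) lies in no bag.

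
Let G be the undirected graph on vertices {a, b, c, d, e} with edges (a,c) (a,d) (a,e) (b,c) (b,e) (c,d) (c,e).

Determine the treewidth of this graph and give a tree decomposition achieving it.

Treewidth 2.
One optimal decomposition is:
Bags: B1 = {a, c, e}  B2 = {b, c, e}  B3 = {a, c, d}
Tree: B1–B2, B1–B3

The largest bag has 3 vertices, giving width 2; this decomposition certifies tw(G) ≤ 2. Conversely, {a, c, d} is a clique of size 3, and the vertices of any clique must share a bag in every tree decomposition; so some bag has ≥ 3 vertices and tw(G) ≥ 2. Therefore the treewidth is 2.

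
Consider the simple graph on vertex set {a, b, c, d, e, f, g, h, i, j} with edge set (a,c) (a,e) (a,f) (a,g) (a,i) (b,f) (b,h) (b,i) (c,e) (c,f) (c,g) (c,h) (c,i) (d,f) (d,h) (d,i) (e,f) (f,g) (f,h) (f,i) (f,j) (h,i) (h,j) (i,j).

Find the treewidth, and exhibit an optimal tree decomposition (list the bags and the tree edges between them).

The largest bag has 4 vertices, giving width 3; this decomposition certifies tw(G) ≤ 3. On the other hand G contains the 4-clique {a, c, f, g}. A clique must lie in a single bag of any decomposition, so no decomposition can have width below 3. Therefore the treewidth is 3.

Treewidth 3.
Bags: B1 = {c, f, h, i}  B2 = {f, h, i, j}  B3 = {a, c, f, i}  B4 = {a, c, f, g}  B5 = {a, c, e, f}  B6 = {d, f, h, i}  B7 = {b, f, h, i}
Tree: B1–B2, B1–B3, B3–B4, B3–B5, B2–B6, B2–B7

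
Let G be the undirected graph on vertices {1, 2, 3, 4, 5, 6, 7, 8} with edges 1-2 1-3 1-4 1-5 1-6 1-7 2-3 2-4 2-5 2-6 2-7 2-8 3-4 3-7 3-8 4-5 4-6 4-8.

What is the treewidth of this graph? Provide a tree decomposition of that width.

Treewidth 3.
One optimal decomposition is:
Bags: B1 = {1, 2, 4, 6}  B2 = {1, 2, 3, 4}  B3 = {2, 3, 4, 8}  B4 = {1, 2, 3, 7}  B5 = {1, 2, 4, 5}
Tree: B1–B2, B2–B3, B2–B4, B2–B5

Every bag has size at most 4, so the width is 4 − 1 = 3 and tw(G) ≤ 3. Conversely, {2, 3, 4, 8} is a clique of size 4, and the vertices of any clique must share a bag in every tree decomposition; so some bag has ≥ 4 vertices and tw(G) ≥ 3. Hence tw(G) = 3 exactly.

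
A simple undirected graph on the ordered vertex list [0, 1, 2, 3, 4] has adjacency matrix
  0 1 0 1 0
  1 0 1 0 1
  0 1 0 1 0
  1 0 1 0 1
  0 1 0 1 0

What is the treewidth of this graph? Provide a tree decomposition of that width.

Treewidth 2.
One optimal decomposition is:
Bags: B1 = {1, 2, 3}  B2 = {0, 1, 3}  B3 = {1, 3, 4}
Tree: B1–B2, B2–B3

The largest bag has 3 vertices, giving width 2; this decomposition certifies tw(G) ≤ 2. The edges 2–3–0–1–2 form a cycle, so G is not a tree and its treewidth is at least 2. Therefore the treewidth is 2.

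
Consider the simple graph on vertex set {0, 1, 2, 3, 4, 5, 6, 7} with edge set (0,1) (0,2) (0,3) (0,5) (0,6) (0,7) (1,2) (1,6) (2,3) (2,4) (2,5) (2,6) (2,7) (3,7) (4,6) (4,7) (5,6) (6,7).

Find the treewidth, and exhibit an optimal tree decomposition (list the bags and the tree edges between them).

Treewidth 3.
Bags: B1 = {0, 2, 6, 7}  B2 = {0, 1, 2, 6}  B3 = {0, 2, 5, 6}  B4 = {2, 4, 6, 7}  B5 = {0, 2, 3, 7}
Tree: B1–B2, B1–B3, B1–B4, B1–B5

Each bag holds 4 vertices, so the decomposition has width 3, which upper-bounds the treewidth. For the lower bound, the 4 vertices {0, 2, 3, 7} are pairwise adjacent, and any tree decomposition puts a clique entirely inside one bag — forcing width ≥ 3. Combining the bounds, tw(G) = 3.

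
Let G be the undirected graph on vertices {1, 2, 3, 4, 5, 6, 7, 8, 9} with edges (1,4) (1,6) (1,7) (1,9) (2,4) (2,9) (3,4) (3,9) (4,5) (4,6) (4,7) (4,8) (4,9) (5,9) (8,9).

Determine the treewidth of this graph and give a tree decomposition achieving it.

Treewidth 2.
One optimal decomposition is:
Bags: B1 = {1, 4, 9}  B2 = {3, 4, 9}  B3 = {1, 4, 7}  B4 = {1, 4, 6}  B5 = {4, 8, 9}  B6 = {4, 5, 9}  B7 = {2, 4, 9}
Tree: B1–B2, B1–B3, B1–B4, B1–B5, B5–B6, B1–B7

Every bag has size at most 3, so the width is 3 − 1 = 2 and tw(G) ≤ 2. Conversely, {1, 4, 9} is a clique of size 3, and the vertices of any clique must share a bag in every tree decomposition; so some bag has ≥ 3 vertices and tw(G) ≥ 2. The upper and lower bounds meet at 2, so that is the treewidth.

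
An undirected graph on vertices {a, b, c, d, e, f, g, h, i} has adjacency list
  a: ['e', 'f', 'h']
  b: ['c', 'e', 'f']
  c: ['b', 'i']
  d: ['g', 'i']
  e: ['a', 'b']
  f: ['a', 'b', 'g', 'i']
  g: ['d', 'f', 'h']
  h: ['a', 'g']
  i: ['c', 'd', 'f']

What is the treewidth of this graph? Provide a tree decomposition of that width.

The largest bag has 4 vertices, giving width 3; this decomposition certifies tw(G) ≤ 3. For the lower bound: the 4 vertex sets {a,e,h}, {g}, {f}, {b,c,d,i} are disjoint, each induces a connected subgraph, and every pair is joined by at least one edge of G. Contracting each set to a single vertex therefore yields K_{4} as a minor, and since treewidth is minor-monotone, tw(G) ≥ tw(K_{4}) = 3. Combining the bounds, tw(G) = 3.

Treewidth 3.
Bags: B1 = {a, e, g, h}  B2 = {a, e, f, g}  B3 = {b, e, f, g}  B4 = {b, d, f, g}  B5 = {b, d, f, i}  B6 = {b, c, d, i}
Tree: B1–B2, B2–B3, B3–B4, B4–B5, B5–B6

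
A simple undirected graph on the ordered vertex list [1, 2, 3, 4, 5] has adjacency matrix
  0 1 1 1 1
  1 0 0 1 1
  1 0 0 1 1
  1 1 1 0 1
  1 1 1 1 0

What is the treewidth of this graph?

3

A width-3 tree decomposition is:
Bags: B1 = {1, 2, 4, 5}  B2 = {1, 3, 4, 5}
Tree: B1–B2
Each bag holds 4 vertices, so the decomposition has width 3, which upper-bounds the treewidth. For the lower bound, the 4 vertices {1, 2, 4, 5} are pairwise adjacent, and any tree decomposition puts a clique entirely inside one bag — forcing width ≥ 3. Therefore the treewidth is 3.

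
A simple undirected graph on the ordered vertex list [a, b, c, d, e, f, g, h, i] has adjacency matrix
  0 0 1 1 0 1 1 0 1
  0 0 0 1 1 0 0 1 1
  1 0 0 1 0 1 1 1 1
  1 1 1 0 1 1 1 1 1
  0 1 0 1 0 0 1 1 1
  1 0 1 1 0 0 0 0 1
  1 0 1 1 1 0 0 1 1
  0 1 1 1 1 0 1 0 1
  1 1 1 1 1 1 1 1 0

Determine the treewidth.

4

A width-4 tree decomposition is:
Bags: B1 = {d, e, g, h, i}  B2 = {c, d, g, h, i}  B3 = {a, c, d, g, i}  B4 = {b, d, e, h, i}  B5 = {a, c, d, f, i}
Tree: B1–B2, B2–B3, B1–B4, B3–B5
The largest bag has 5 vertices, giving width 4; this decomposition certifies tw(G) ≤ 4. For the lower bound, the 5 vertices {d, e, g, h, i} are pairwise adjacent, and any tree decomposition puts a clique entirely inside one bag — forcing width ≥ 4. Combining the bounds, tw(G) = 4.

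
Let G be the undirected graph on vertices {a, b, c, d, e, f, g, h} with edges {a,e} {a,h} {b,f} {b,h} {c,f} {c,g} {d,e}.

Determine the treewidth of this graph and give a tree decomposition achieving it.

Treewidth 1.
One optimal decomposition is:
Bags: B1 = {d, e}  B2 = {a, e}  B3 = {a, h}  B4 = {b, h}  B5 = {b, f}  B6 = {c, f}  B7 = {c, g}
Tree: B1–B2, B2–B3, B3–B4, B4–B5, B5–B6, B6–B7

Each bag holds 2 vertices, so the decomposition has width 1, which upper-bounds the treewidth. Since G has at least one edge (e.g. d–e), it is not an edgeless graph, so tw(G) ≥ 1. Hence tw(G) = 1 exactly.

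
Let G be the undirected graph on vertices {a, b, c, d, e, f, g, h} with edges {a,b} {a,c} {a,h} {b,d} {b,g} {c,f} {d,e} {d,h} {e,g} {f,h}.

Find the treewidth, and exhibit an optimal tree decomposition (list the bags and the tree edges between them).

Every bag has size at most 3, so the width is 3 − 1 = 2 and tw(G) ≤ 2. The edges c–f–h–a–c form a cycle, so G is not a tree and its treewidth is at least 2. Combining the bounds, tw(G) = 2.

Treewidth 2.
One optimal decomposition is:
Bags: B1 = {a, c, f}  B2 = {a, f, h}  B3 = {a, b, h}  B4 = {b, d, h}  B5 = {b, d, g}  B6 = {d, e, g}
Tree: B1–B2, B2–B3, B3–B4, B4–B5, B5–B6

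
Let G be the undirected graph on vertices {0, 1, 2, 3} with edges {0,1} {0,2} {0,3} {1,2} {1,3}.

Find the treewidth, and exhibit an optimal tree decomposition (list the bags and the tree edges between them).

Treewidth 2.
Bags: B1 = {0, 1, 3}  B2 = {0, 1, 2}
Tree: B1–B2

Each bag holds 3 vertices, so the decomposition has width 2, which upper-bounds the treewidth. On the other hand G contains the 3-clique {0, 1, 2}. A clique must lie in a single bag of any decomposition, so no decomposition can have width below 2. Therefore the treewidth is 2.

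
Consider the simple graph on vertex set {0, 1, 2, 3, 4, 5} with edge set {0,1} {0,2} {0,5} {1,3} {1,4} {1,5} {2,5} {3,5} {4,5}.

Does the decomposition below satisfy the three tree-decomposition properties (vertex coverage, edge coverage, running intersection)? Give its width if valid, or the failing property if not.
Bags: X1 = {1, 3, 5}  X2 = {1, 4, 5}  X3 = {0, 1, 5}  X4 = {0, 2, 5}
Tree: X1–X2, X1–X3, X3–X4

Vertex coverage: the bags together contain {0, 1, 2, 3, 4, 5}, the full vertex set. Edge coverage: each edge of G has both endpoints in at least one bag. Running intersection: for every vertex, the bags containing it form a connected subtree. All three properties hold, so this is a valid tree decomposition of width max|bag| − 1 = 2, and hence tw(G) ≤ 2.

Yes; width 2.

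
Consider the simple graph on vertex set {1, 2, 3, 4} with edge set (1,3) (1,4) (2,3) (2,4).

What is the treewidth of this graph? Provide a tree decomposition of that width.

The largest bag has 3 vertices, giving width 2; this decomposition certifies tw(G) ≤ 2. For the lower bound, G contains the cycle 1–4–2–3–1, so G is not a forest; only forests have treewidth ≤ 1, hence tw(G) ≥ 2. Combining the bounds, tw(G) = 2.

Treewidth 2.
One optimal decomposition is:
Bags: B1 = {1, 2, 4}  B2 = {1, 2, 3}
Tree: B1–B2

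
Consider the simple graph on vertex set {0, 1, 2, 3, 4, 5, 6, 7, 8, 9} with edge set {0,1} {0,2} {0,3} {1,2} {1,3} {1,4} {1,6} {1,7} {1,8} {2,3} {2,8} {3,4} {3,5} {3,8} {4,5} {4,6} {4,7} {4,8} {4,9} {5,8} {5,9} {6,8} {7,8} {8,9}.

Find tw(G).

A width-3 tree decomposition is:
Bags: B1 = {1, 4, 7, 8}  B2 = {1, 4, 6, 8}  B3 = {1, 3, 4, 8}  B4 = {1, 2, 3, 8}  B5 = {0, 1, 2, 3}  B6 = {3, 4, 5, 8}  B7 = {4, 5, 8, 9}
Tree: B1–B2, B1–B3, B3–B4, B4–B5, B3–B6, B6–B7
Every bag has size at most 4, so the width is 4 − 1 = 3 and tw(G) ≤ 3. On the other hand G contains the 4-clique {0, 1, 2, 3}. A clique must lie in a single bag of any decomposition, so no decomposition can have width below 3. The upper and lower bounds meet at 3, so that is the treewidth.

3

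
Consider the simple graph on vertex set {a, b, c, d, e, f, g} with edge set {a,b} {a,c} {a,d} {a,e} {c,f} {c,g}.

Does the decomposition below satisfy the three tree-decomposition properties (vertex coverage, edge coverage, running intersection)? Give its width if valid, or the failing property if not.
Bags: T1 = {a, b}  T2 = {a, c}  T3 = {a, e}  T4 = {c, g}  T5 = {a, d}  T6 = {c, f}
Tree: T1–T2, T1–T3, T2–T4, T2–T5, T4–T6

Yes; width 1.

Checking the three conditions: (i) the bags cover all of {a, b, c, d, e, f, g}; (ii) for each edge, some bag contains both endpoints; (iii) the bags containing any fixed vertex form a subtree. All hold, so the decomposition is valid with width 2 − 1 = 1.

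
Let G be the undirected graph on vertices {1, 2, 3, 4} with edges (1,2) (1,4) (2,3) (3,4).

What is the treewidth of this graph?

A width-2 tree decomposition is:
Bags: B1 = {1, 2, 4}  B2 = {2, 3, 4}
Tree: B1–B2
Each bag holds 3 vertices, so the decomposition has width 2, which upper-bounds the treewidth. For the lower bound, G contains the cycle 4–1–2–3–4, so G is not a forest; only forests have treewidth ≤ 1, hence tw(G) ≥ 2. The upper and lower bounds meet at 2, so that is the treewidth.

2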